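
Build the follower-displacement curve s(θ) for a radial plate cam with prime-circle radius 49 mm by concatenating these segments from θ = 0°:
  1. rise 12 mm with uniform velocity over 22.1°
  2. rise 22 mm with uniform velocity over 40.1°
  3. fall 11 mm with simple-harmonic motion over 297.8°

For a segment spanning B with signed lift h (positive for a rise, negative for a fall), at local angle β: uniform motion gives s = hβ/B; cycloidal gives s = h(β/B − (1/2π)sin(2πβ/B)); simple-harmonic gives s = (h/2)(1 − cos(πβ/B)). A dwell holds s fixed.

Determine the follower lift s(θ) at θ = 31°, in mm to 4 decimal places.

seg 1 [0°–22.1°] uniform, h=12: full span → s += 12 → s = 12.0000
seg 2 [22.1°–62.2°] uniform, h=22: θ=31° here. β=8.9, B=40.1. 22·8.9/40.1 = 4.8828 → s = 16.8828

16.8828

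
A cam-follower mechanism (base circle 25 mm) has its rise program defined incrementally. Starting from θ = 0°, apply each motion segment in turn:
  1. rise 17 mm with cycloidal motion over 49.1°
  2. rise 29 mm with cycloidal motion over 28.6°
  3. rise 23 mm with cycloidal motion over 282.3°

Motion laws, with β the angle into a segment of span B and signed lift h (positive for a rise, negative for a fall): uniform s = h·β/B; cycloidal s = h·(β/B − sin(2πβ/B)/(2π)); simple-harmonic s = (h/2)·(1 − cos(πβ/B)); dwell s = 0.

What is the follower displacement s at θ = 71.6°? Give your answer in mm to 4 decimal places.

seg 1 [0°–49.1°] cycloidal, h=17: full span → s += 17 → s = 17.0000
seg 2 [49.1°–77.7°] cycloidal, h=29: θ=71.6° here. β=22.5, B=28.6. 29·(0.7867 − sin(2π·0.7867)/(2π)) = 27.3079 → s = 44.3079

44.3079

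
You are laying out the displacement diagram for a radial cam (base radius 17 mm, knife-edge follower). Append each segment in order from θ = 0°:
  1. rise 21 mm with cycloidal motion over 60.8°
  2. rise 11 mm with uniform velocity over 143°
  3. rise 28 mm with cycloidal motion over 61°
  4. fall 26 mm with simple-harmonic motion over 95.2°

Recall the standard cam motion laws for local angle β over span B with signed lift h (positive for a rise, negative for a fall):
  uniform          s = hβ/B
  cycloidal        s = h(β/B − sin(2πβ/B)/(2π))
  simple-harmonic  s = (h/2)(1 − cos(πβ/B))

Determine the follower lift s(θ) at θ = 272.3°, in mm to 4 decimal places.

seg 1 [0°–60.8°] cycloidal, h=21: full span → s += 21 → s = 21.0000
seg 2 [60.8°–203.8°] uniform, h=11: full span → s += 11 → s = 32.0000
seg 3 [203.8°–264.8°] cycloidal, h=28: full span → s += 28 → s = 60.0000
seg 4 [264.8°–360°] simple-harmonic, h=-26: θ=272.3° here. β=7.5, B=95.2. -26/2·(1 − cos(π·0.0788)) = -0.3961 → s = 59.6039

59.6039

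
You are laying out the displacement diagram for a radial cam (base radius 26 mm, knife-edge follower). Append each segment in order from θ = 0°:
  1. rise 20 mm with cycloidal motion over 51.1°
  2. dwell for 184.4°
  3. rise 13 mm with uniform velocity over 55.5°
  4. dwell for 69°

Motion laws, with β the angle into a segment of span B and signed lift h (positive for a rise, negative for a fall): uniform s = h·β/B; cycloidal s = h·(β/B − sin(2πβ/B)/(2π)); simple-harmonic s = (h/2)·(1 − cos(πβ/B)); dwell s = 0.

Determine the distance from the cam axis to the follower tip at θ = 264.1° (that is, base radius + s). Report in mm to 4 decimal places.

seg 1 [0°–51.1°] cycloidal, h=20: full span → s += 20 → s = 20.0000
seg 2 [51.1°–235.5°] dwell: s stays 20.0000
seg 3 [235.5°–291°] uniform, h=13: θ=264.1° here. β=28.6, B=55.5. 13·28.6/55.5 = 6.6991 → s = 26.6991
radial distance = base radius + s = 26 + 26.6991 = 52.6991

52.6991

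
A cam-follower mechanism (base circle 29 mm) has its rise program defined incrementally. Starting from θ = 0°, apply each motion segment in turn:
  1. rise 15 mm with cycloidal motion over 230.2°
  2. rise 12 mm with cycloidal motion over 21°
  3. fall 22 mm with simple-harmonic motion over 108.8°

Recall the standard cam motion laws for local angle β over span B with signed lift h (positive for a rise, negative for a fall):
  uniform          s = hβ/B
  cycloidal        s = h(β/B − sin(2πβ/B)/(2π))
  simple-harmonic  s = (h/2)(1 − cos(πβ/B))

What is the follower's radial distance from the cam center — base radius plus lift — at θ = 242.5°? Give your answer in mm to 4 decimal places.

seg 1 [0°–230.2°] cycloidal, h=15: full span → s += 15 → s = 15.0000
seg 2 [230.2°–251.2°] cycloidal, h=12: θ=242.5° here. β=12.3, B=21. 12·(0.5857 − sin(2π·0.5857)/(2π)) = 8.0081 → s = 23.0081
radial distance = base radius + s = 29 + 23.0081 = 52.0081

52.0081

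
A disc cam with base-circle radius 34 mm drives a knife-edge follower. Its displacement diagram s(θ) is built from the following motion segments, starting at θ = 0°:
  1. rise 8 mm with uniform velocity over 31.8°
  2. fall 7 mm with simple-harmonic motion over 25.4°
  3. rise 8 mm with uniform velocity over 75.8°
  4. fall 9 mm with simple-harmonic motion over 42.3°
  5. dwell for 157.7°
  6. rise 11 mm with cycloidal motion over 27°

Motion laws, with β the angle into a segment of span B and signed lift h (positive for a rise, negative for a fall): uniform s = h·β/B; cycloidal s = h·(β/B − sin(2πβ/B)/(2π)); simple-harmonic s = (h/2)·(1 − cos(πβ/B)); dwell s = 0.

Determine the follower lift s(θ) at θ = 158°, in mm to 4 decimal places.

seg 1 [0°–31.8°] uniform, h=8: full span → s += 8 → s = 8.0000
seg 2 [31.8°–57.2°] simple-harmonic, h=-7: full span → s += -7 → s = 1.0000
seg 3 [57.2°–133°] uniform, h=8: full span → s += 8 → s = 9.0000
seg 4 [133°–175.3°] simple-harmonic, h=-9: θ=158° here. β=25, B=42.3. -9/2·(1 − cos(π·0.5910)) = -5.7693 → s = 3.2307

3.2307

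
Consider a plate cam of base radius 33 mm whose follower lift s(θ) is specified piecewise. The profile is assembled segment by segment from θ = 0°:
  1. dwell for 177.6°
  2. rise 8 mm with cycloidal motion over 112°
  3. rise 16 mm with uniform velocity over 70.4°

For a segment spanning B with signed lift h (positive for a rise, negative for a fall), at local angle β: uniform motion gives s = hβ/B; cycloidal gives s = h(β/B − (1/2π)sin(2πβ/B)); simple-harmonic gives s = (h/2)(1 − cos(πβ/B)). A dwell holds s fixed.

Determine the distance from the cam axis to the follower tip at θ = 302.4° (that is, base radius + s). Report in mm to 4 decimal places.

seg 1 [0°–177.6°] dwell: s stays 0.0000
seg 2 [177.6°–289.6°] cycloidal, h=8: full span → s += 8 → s = 8.0000
seg 3 [289.6°–360°] uniform, h=16: θ=302.4° here. β=12.8, B=70.4. 16·12.8/70.4 = 2.9091 → s = 10.9091
radial distance = base radius + s = 33 + 10.9091 = 43.9091

43.9091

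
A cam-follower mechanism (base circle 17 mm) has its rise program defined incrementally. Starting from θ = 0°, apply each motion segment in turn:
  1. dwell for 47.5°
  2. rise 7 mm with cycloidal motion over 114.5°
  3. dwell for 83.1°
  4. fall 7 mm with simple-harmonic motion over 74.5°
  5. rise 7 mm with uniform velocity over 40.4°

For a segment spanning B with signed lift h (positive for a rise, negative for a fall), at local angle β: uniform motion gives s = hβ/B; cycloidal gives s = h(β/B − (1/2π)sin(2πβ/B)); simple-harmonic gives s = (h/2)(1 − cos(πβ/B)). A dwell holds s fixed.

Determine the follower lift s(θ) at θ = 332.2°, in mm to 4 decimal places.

seg 1 [0°–47.5°] dwell: s stays 0.0000
seg 2 [47.5°–162°] cycloidal, h=7: full span → s += 7 → s = 7.0000
seg 3 [162°–245.1°] dwell: s stays 7.0000
seg 4 [245.1°–319.6°] simple-harmonic, h=-7: full span → s += -7 → s = 0.0000
seg 5 [319.6°–360°] uniform, h=7: θ=332.2° here. β=12.6, B=40.4. 7·12.6/40.4 = 2.1832 → s = 2.1832

2.1832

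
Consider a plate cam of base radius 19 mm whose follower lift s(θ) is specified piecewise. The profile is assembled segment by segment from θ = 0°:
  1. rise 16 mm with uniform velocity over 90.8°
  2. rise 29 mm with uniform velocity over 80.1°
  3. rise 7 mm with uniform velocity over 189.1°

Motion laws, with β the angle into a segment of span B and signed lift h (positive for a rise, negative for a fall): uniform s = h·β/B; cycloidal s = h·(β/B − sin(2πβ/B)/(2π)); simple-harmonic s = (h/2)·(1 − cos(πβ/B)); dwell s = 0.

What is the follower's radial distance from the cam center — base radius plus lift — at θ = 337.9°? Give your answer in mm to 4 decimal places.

seg 1 [0°–90.8°] uniform, h=16: full span → s += 16 → s = 16.0000
seg 2 [90.8°–170.9°] uniform, h=29: full span → s += 29 → s = 45.0000
seg 3 [170.9°–360°] uniform, h=7: θ=337.9° here. β=167, B=189.1. 7·167/189.1 = 6.1819 → s = 51.1819
radial distance = base radius + s = 19 + 51.1819 = 70.1819

70.1819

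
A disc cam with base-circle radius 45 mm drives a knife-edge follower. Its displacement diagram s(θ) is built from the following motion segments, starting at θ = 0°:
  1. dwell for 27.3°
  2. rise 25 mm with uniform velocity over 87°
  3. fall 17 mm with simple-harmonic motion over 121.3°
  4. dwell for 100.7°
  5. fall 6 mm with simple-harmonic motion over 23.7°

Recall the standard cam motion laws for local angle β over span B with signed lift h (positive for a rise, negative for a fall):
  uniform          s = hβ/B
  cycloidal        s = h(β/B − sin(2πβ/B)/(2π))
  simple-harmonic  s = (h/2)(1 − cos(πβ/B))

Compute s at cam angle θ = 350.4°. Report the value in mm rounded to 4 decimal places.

seg 1 [0°–27.3°] dwell: s stays 0.0000
seg 2 [27.3°–114.3°] uniform, h=25: full span → s += 25 → s = 25.0000
seg 3 [114.3°–235.6°] simple-harmonic, h=-17: full span → s += -17 → s = 8.0000
seg 4 [235.6°–336.3°] dwell: s stays 8.0000
seg 5 [336.3°–360°] simple-harmonic, h=-6: θ=350.4° here. β=14.1, B=23.7. -6/2·(1 − cos(π·0.5949)) = -3.8816 → s = 4.1184

4.1184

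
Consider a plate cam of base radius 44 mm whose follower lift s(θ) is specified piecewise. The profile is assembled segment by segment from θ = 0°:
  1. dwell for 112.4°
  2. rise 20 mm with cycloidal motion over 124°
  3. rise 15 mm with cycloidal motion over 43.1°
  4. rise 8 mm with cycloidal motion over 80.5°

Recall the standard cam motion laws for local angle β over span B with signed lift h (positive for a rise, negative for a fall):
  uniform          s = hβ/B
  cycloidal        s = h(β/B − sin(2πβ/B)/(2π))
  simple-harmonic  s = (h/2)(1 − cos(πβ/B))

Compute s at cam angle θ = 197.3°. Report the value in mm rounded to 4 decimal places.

seg 1 [0°–112.4°] dwell: s stays 0.0000
seg 2 [112.4°–236.4°] cycloidal, h=20: θ=197.3° here. β=84.9, B=124. 20·(0.6847 − sin(2π·0.6847)/(2π)) = 16.6123 → s = 16.6123

16.6123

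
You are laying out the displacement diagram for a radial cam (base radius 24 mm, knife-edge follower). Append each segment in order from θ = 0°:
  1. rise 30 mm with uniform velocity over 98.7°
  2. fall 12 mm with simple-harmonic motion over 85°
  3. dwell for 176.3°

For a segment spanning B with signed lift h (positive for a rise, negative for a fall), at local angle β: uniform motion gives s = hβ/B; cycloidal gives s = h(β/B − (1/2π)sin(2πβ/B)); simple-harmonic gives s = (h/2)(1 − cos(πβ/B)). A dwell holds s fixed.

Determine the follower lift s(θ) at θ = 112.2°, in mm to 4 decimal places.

seg 1 [0°–98.7°] uniform, h=30: full span → s += 30 → s = 30.0000
seg 2 [98.7°–183.7°] simple-harmonic, h=-12: θ=112.2° here. β=13.5, B=85. -12/2·(1 − cos(π·0.1588)) = -0.7315 → s = 29.2685

29.2685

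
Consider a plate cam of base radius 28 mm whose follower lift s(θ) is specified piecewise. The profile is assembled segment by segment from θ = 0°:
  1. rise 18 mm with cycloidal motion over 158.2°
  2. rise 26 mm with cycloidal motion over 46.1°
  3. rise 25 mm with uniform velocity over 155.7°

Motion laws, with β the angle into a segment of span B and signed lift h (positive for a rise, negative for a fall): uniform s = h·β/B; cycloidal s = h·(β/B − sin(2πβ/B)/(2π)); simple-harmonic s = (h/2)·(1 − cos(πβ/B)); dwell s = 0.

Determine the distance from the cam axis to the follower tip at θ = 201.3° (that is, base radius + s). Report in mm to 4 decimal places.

seg 1 [0°–158.2°] cycloidal, h=18: full span → s += 18 → s = 18.0000
seg 2 [158.2°–204.3°] cycloidal, h=26: θ=201.3° here. β=43.1, B=46.1. 26·(0.9349 − sin(2π·0.9349)/(2π)) = 25.9532 → s = 43.9532
radial distance = base radius + s = 28 + 43.9532 = 71.9532

71.9532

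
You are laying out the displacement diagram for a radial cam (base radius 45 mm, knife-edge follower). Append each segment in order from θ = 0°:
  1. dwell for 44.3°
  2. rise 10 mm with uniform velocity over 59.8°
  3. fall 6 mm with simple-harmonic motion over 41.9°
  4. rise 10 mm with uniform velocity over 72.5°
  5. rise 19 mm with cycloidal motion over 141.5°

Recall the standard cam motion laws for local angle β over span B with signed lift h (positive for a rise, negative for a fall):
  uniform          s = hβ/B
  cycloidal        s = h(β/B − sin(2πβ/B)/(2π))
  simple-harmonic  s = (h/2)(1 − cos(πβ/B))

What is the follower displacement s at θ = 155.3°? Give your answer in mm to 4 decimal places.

seg 1 [0°–44.3°] dwell: s stays 0.0000
seg 2 [44.3°–104.1°] uniform, h=10: full span → s += 10 → s = 10.0000
seg 3 [104.1°–146°] simple-harmonic, h=-6: full span → s += -6 → s = 4.0000
seg 4 [146°–218.5°] uniform, h=10: θ=155.3° here. β=9.3, B=72.5. 10·9.3/72.5 = 1.2828 → s = 5.2828

5.2828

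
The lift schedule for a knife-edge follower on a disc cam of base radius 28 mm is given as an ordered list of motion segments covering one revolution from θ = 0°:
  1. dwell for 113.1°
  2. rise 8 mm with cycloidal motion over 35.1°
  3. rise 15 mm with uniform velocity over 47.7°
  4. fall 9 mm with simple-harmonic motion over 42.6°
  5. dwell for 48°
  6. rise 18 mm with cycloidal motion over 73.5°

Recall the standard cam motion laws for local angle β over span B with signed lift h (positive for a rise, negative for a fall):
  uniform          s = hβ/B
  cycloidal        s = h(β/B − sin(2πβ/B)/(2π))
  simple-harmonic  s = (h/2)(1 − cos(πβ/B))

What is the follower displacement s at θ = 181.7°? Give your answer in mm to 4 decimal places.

seg 1 [0°–113.1°] dwell: s stays 0.0000
seg 2 [113.1°–148.2°] cycloidal, h=8: full span → s += 8 → s = 8.0000
seg 3 [148.2°–195.9°] uniform, h=15: θ=181.7° here. β=33.5, B=47.7. 15·33.5/47.7 = 10.5346 → s = 18.5346

18.5346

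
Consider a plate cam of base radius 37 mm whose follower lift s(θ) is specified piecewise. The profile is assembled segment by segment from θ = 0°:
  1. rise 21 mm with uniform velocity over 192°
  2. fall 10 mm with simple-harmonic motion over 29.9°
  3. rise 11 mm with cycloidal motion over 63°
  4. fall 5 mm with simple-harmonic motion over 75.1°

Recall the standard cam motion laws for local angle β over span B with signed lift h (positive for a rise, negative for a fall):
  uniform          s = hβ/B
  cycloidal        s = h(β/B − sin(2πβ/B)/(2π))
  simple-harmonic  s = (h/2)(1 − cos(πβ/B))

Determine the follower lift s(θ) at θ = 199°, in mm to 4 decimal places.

seg 1 [0°–192°] uniform, h=21: full span → s += 21 → s = 21.0000
seg 2 [192°–221.9°] simple-harmonic, h=-10: θ=199° here. β=7, B=29.9. -10/2·(1 − cos(π·0.2341)) = -1.2925 → s = 19.7075

19.7075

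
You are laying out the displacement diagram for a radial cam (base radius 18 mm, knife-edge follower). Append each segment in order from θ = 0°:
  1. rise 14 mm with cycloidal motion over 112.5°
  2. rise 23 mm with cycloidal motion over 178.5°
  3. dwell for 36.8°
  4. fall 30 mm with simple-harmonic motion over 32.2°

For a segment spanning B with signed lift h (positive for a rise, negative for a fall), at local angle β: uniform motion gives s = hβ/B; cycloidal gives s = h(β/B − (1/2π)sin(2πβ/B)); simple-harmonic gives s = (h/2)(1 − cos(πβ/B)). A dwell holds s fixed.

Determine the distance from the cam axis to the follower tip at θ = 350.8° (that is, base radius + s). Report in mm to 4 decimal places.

seg 1 [0°–112.5°] cycloidal, h=14: full span → s += 14 → s = 14.0000
seg 2 [112.5°–291°] cycloidal, h=23: full span → s += 23 → s = 37.0000
seg 3 [291°–327.8°] dwell: s stays 37.0000
seg 4 [327.8°–360°] simple-harmonic, h=-30: θ=350.8° here. β=23, B=32.2. -30/2·(1 − cos(π·0.7143)) = -24.3523 → s = 12.6477
radial distance = base radius + s = 18 + 12.6477 = 30.6477

30.6477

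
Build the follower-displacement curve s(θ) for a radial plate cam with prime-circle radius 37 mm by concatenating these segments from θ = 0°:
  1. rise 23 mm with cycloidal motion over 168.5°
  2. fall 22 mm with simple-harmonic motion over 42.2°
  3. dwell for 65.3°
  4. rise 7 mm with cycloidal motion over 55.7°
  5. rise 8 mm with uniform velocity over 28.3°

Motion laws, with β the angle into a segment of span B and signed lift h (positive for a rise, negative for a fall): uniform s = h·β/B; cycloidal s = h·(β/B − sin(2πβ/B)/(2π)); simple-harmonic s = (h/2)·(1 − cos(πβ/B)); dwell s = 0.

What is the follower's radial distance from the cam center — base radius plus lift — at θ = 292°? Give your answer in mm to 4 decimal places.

seg 1 [0°–168.5°] cycloidal, h=23: full span → s += 23 → s = 23.0000
seg 2 [168.5°–210.7°] simple-harmonic, h=-22: full span → s += -22 → s = 1.0000
seg 3 [210.7°–276°] dwell: s stays 1.0000
seg 4 [276°–331.7°] cycloidal, h=7: θ=292° here. β=16, B=55.7. 7·(0.2873 − sin(2π·0.2873)/(2π)) = 0.9271 → s = 1.9271
radial distance = base radius + s = 37 + 1.9271 = 38.9271

38.9271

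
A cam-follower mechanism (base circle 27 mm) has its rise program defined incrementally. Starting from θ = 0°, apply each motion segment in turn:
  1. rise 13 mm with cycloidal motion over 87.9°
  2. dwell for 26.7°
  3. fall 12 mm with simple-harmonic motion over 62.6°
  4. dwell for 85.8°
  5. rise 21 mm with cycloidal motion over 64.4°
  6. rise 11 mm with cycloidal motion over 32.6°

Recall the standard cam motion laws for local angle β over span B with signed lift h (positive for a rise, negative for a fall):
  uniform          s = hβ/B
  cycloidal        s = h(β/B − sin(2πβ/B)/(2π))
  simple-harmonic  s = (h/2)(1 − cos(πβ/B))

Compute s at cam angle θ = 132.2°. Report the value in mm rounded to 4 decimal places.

seg 1 [0°–87.9°] cycloidal, h=13: full span → s += 13 → s = 13.0000
seg 2 [87.9°–114.6°] dwell: s stays 13.0000
seg 3 [114.6°–177.2°] simple-harmonic, h=-12: θ=132.2° here. β=17.6, B=62.6. -12/2·(1 − cos(π·0.2812)) = -2.1922 → s = 10.8078

10.8078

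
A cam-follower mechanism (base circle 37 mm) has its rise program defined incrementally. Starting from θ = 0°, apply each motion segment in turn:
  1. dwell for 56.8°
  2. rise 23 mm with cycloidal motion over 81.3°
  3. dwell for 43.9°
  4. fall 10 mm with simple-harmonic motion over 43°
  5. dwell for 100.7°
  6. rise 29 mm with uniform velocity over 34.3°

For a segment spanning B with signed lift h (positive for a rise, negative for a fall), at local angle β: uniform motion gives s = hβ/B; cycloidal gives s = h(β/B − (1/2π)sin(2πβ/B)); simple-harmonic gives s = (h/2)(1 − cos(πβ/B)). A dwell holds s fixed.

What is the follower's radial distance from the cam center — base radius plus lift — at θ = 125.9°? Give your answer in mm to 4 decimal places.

seg 1 [0°–56.8°] dwell: s stays 0.0000
seg 2 [56.8°–138.1°] cycloidal, h=23: θ=125.9° here. β=69.1, B=81.3. 23·(0.8499 − sin(2π·0.8499)/(2π)) = 22.5109 → s = 22.5109
radial distance = base radius + s = 37 + 22.5109 = 59.5109

59.5109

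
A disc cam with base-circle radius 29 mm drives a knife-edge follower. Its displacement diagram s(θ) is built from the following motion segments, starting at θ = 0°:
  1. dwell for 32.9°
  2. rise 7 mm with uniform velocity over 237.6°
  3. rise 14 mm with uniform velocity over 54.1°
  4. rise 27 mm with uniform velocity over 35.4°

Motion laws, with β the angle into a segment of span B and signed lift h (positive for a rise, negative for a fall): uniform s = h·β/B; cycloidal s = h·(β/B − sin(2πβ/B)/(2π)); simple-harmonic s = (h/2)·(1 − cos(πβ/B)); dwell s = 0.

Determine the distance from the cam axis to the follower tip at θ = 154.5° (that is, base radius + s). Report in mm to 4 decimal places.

seg 1 [0°–32.9°] dwell: s stays 0.0000
seg 2 [32.9°–270.5°] uniform, h=7: θ=154.5° here. β=121.6, B=237.6. 7·121.6/237.6 = 3.5825 → s = 3.5825
radial distance = base radius + s = 29 + 3.5825 = 32.5825

32.5825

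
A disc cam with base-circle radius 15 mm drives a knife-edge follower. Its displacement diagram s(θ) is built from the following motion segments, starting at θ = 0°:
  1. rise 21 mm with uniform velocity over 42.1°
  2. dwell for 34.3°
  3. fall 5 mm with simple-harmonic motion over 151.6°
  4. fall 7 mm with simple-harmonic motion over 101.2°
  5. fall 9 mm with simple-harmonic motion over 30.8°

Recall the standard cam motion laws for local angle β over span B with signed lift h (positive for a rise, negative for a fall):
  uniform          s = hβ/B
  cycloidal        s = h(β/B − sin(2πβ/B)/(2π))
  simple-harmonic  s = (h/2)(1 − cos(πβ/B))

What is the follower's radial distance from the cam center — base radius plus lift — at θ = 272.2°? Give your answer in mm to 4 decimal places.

seg 1 [0°–42.1°] uniform, h=21: full span → s += 21 → s = 21.0000
seg 2 [42.1°–76.4°] dwell: s stays 21.0000
seg 3 [76.4°–228°] simple-harmonic, h=-5: full span → s += -5 → s = 16.0000
seg 4 [228°–329.2°] simple-harmonic, h=-7: θ=272.2° here. β=44.2, B=101.2. -7/2·(1 − cos(π·0.4368)) = -2.8092 → s = 13.1908
radial distance = base radius + s = 15 + 13.1908 = 28.1908

28.1908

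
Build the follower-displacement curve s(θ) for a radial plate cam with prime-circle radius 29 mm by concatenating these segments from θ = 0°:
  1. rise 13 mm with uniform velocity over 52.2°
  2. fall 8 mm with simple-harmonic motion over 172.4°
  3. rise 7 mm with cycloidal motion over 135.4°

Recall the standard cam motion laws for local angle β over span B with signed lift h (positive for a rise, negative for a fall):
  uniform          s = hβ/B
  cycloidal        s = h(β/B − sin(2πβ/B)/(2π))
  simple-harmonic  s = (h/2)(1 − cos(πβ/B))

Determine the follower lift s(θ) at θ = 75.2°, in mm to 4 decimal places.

seg 1 [0°–52.2°] uniform, h=13: full span → s += 13 → s = 13.0000
seg 2 [52.2°–224.6°] simple-harmonic, h=-8: θ=75.2° here. β=23, B=172.4. -8/2·(1 − cos(π·0.1334)) = -0.3462 → s = 12.6538

12.6538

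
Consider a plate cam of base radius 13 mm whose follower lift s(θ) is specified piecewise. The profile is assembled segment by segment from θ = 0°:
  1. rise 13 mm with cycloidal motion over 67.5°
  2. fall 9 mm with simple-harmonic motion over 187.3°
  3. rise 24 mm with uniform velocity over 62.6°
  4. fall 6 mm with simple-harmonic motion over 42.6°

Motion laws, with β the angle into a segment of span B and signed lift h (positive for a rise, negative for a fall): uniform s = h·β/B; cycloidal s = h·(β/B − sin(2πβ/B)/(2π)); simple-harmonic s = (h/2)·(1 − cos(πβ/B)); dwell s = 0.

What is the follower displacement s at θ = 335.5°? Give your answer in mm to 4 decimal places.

seg 1 [0°–67.5°] cycloidal, h=13: full span → s += 13 → s = 13.0000
seg 2 [67.5°–254.8°] simple-harmonic, h=-9: full span → s += -9 → s = 4.0000
seg 3 [254.8°–317.4°] uniform, h=24: full span → s += 24 → s = 28.0000
seg 4 [317.4°–360°] simple-harmonic, h=-6: θ=335.5° here. β=18.1, B=42.6. -6/2·(1 − cos(π·0.4249)) = -2.2986 → s = 25.7014

25.7014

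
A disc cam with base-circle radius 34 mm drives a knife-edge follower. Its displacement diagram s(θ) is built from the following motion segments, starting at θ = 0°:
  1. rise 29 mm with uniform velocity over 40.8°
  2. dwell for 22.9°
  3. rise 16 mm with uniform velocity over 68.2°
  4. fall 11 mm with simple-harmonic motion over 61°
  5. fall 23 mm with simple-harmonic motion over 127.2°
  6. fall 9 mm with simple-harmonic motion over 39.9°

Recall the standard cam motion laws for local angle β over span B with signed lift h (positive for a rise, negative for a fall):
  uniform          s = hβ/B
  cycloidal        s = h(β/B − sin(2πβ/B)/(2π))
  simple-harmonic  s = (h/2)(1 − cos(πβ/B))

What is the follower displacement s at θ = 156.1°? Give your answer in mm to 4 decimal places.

seg 1 [0°–40.8°] uniform, h=29: full span → s += 29 → s = 29.0000
seg 2 [40.8°–63.7°] dwell: s stays 29.0000
seg 3 [63.7°–131.9°] uniform, h=16: full span → s += 16 → s = 45.0000
seg 4 [131.9°–192.9°] simple-harmonic, h=-11: θ=156.1° here. β=24.2, B=61. -11/2·(1 − cos(π·0.3967)) = -3.7466 → s = 41.2534

41.2534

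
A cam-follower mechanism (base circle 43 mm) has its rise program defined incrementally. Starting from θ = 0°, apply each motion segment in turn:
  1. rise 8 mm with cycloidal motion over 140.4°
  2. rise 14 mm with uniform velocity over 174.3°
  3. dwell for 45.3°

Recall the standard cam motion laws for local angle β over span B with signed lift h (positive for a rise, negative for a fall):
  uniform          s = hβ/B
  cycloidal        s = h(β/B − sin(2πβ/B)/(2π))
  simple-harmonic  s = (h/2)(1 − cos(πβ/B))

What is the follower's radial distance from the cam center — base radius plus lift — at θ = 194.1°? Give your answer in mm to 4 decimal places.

seg 1 [0°–140.4°] cycloidal, h=8: full span → s += 8 → s = 8.0000
seg 2 [140.4°–314.7°] uniform, h=14: θ=194.1° here. β=53.7, B=174.3. 14·53.7/174.3 = 4.3133 → s = 12.3133
radial distance = base radius + s = 43 + 12.3133 = 55.3133

55.3133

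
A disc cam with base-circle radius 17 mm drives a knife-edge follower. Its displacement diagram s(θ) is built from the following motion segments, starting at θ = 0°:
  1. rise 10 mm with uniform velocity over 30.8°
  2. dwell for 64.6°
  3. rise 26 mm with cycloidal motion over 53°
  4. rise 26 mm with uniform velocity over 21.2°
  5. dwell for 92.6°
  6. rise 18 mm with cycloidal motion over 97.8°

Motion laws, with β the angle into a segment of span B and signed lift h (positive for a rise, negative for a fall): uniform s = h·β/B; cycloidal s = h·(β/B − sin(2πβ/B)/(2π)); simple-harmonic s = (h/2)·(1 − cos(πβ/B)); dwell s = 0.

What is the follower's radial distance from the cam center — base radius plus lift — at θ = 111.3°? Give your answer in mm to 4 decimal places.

seg 1 [0°–30.8°] uniform, h=10: full span → s += 10 → s = 10.0000
seg 2 [30.8°–95.4°] dwell: s stays 10.0000
seg 3 [95.4°–148.4°] cycloidal, h=26: θ=111.3° here. β=15.9, B=53. 26·(0.3000 − sin(2π·0.3000)/(2π)) = 3.8645 → s = 13.8645
radial distance = base radius + s = 17 + 13.8645 = 30.8645

30.8645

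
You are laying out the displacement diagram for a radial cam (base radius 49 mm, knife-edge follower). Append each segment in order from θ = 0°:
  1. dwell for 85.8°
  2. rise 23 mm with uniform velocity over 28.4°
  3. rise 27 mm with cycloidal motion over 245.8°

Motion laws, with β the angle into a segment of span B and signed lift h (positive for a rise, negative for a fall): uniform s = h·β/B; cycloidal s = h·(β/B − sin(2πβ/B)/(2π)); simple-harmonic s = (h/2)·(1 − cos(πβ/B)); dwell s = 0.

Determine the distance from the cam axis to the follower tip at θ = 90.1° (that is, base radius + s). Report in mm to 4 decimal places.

seg 1 [0°–85.8°] dwell: s stays 0.0000
seg 2 [85.8°–114.2°] uniform, h=23: θ=90.1° here. β=4.3, B=28.4. 23·4.3/28.4 = 3.4824 → s = 3.4824
radial distance = base radius + s = 49 + 3.4824 = 52.4824

52.4824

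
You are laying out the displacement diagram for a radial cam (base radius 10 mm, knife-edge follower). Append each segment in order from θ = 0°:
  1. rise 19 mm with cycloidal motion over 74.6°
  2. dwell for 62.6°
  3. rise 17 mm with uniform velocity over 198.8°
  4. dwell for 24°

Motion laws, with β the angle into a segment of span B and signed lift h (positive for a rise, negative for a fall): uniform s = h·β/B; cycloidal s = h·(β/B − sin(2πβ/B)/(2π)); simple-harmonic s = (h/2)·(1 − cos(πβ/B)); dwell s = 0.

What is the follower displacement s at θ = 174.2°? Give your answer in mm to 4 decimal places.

seg 1 [0°–74.6°] cycloidal, h=19: full span → s += 19 → s = 19.0000
seg 2 [74.6°–137.2°] dwell: s stays 19.0000
seg 3 [137.2°–336°] uniform, h=17: θ=174.2° here. β=37, B=198.8. 17·37/198.8 = 3.1640 → s = 22.1640

22.1640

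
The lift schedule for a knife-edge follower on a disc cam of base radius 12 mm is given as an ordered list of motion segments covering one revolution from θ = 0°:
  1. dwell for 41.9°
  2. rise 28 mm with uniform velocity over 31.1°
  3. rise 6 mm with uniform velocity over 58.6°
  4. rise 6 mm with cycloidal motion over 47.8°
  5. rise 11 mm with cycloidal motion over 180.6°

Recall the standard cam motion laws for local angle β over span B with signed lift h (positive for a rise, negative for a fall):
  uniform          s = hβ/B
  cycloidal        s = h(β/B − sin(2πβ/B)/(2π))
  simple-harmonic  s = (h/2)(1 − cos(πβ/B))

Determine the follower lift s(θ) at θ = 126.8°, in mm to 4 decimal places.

seg 1 [0°–41.9°] dwell: s stays 0.0000
seg 2 [41.9°–73°] uniform, h=28: full span → s += 28 → s = 28.0000
seg 3 [73°–131.6°] uniform, h=6: θ=126.8° here. β=53.8, B=58.6. 6·53.8/58.6 = 5.5085 → s = 33.5085

33.5085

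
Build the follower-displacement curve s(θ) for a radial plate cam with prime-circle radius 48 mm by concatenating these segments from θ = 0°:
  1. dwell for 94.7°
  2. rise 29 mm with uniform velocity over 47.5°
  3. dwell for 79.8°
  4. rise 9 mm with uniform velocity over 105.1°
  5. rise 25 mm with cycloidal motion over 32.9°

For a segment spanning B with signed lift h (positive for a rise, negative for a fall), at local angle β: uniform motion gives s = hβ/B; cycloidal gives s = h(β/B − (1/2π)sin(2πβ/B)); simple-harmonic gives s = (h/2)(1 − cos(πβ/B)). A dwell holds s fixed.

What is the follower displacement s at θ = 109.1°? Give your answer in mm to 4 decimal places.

seg 1 [0°–94.7°] dwell: s stays 0.0000
seg 2 [94.7°–142.2°] uniform, h=29: θ=109.1° here. β=14.4, B=47.5. 29·14.4/47.5 = 8.7916 → s = 8.7916

8.7916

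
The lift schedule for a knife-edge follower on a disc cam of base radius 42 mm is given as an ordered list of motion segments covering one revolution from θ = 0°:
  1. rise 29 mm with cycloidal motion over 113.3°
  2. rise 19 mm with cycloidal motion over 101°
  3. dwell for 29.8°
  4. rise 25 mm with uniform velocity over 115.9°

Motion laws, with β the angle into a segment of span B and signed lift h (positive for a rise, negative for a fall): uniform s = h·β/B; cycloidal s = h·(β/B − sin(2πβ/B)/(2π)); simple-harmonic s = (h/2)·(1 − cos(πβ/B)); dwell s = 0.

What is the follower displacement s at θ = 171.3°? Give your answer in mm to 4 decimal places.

seg 1 [0°–113.3°] cycloidal, h=29: full span → s += 29 → s = 29.0000
seg 2 [113.3°–214.3°] cycloidal, h=19: θ=171.3° here. β=58, B=101. 19·(0.5743 − sin(2π·0.5743)/(2π)) = 12.2711 → s = 41.2711

41.2711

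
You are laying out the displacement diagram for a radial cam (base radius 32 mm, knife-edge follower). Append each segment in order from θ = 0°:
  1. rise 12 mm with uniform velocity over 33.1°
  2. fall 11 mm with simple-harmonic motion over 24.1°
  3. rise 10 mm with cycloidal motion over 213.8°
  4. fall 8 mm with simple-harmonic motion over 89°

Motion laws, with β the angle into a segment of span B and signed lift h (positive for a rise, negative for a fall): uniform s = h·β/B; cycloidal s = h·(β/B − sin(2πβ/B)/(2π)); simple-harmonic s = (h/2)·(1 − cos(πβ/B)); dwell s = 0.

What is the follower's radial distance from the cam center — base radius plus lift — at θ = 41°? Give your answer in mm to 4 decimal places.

seg 1 [0°–33.1°] uniform, h=12: full span → s += 12 → s = 12.0000
seg 2 [33.1°–57.2°] simple-harmonic, h=-11: θ=41° here. β=7.9, B=24.1. -11/2·(1 − cos(π·0.3278)) = -2.6676 → s = 9.3324
radial distance = base radius + s = 32 + 9.3324 = 41.3324

41.3324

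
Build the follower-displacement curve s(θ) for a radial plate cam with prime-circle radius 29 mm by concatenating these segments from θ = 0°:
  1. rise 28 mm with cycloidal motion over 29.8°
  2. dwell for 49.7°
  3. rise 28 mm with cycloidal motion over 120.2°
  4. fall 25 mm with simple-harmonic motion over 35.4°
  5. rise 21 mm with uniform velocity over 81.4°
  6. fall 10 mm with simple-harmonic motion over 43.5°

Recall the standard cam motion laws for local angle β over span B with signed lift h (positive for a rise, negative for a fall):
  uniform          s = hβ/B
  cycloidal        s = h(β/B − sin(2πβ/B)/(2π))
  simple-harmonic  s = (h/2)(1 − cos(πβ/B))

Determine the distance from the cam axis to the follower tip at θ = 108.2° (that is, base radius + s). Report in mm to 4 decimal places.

seg 1 [0°–29.8°] cycloidal, h=28: full span → s += 28 → s = 28.0000
seg 2 [29.8°–79.5°] dwell: s stays 28.0000
seg 3 [79.5°–199.7°] cycloidal, h=28: θ=108.2° here. β=28.7, B=120.2. 28·(0.2388 − sin(2π·0.2388)/(2π)) = 2.2403 → s = 30.2403
radial distance = base radius + s = 29 + 30.2403 = 59.2403

59.2403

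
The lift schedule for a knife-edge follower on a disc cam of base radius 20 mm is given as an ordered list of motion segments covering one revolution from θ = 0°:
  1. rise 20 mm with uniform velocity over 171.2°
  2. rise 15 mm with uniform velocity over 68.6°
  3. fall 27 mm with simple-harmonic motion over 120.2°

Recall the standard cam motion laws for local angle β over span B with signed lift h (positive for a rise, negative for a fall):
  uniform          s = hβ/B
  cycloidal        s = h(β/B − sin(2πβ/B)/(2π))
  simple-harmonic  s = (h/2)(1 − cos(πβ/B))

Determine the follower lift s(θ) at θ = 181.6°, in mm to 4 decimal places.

seg 1 [0°–171.2°] uniform, h=20: full span → s += 20 → s = 20.0000
seg 2 [171.2°–239.8°] uniform, h=15: θ=181.6° here. β=10.4, B=68.6. 15·10.4/68.6 = 2.2741 → s = 22.2741

22.2741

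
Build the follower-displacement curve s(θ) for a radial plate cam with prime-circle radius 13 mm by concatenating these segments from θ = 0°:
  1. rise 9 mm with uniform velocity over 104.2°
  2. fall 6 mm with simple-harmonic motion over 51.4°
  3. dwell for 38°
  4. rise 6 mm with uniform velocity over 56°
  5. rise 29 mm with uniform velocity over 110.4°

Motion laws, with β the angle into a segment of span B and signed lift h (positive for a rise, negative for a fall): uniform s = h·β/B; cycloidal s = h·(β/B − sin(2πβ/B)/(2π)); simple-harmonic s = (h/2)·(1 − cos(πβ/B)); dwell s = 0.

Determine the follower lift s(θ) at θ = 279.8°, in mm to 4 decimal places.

seg 1 [0°–104.2°] uniform, h=9: full span → s += 9 → s = 9.0000
seg 2 [104.2°–155.6°] simple-harmonic, h=-6: full span → s += -6 → s = 3.0000
seg 3 [155.6°–193.6°] dwell: s stays 3.0000
seg 4 [193.6°–249.6°] uniform, h=6: full span → s += 6 → s = 9.0000
seg 5 [249.6°–360°] uniform, h=29: θ=279.8° here. β=30.2, B=110.4. 29·30.2/110.4 = 7.9330 → s = 16.9330

16.9330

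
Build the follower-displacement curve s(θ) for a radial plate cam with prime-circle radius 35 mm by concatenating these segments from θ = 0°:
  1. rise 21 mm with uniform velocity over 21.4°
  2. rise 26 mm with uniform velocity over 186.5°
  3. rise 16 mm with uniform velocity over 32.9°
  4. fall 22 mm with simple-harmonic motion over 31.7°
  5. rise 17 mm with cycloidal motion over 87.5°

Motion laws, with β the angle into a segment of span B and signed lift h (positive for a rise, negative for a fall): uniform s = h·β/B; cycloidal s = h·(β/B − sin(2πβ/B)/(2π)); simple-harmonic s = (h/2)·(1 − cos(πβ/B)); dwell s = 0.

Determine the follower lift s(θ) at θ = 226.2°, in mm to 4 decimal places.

seg 1 [0°–21.4°] uniform, h=21: full span → s += 21 → s = 21.0000
seg 2 [21.4°–207.9°] uniform, h=26: full span → s += 26 → s = 47.0000
seg 3 [207.9°–240.8°] uniform, h=16: θ=226.2° here. β=18.3, B=32.9. 16·18.3/32.9 = 8.8997 → s = 55.8997

55.8997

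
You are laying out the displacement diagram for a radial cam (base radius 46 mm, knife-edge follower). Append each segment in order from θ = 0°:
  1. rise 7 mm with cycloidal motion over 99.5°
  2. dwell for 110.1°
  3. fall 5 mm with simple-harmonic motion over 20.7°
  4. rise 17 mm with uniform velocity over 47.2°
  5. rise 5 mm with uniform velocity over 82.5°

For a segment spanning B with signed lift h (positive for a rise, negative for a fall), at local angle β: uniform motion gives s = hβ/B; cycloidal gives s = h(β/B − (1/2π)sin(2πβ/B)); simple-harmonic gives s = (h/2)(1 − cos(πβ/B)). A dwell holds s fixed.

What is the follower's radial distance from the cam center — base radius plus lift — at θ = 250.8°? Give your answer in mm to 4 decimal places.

seg 1 [0°–99.5°] cycloidal, h=7: full span → s += 7 → s = 7.0000
seg 2 [99.5°–209.6°] dwell: s stays 7.0000
seg 3 [209.6°–230.3°] simple-harmonic, h=-5: full span → s += -5 → s = 2.0000
seg 4 [230.3°–277.5°] uniform, h=17: θ=250.8° here. β=20.5, B=47.2. 17·20.5/47.2 = 7.3835 → s = 9.3835
radial distance = base radius + s = 46 + 9.3835 = 55.3835

55.3835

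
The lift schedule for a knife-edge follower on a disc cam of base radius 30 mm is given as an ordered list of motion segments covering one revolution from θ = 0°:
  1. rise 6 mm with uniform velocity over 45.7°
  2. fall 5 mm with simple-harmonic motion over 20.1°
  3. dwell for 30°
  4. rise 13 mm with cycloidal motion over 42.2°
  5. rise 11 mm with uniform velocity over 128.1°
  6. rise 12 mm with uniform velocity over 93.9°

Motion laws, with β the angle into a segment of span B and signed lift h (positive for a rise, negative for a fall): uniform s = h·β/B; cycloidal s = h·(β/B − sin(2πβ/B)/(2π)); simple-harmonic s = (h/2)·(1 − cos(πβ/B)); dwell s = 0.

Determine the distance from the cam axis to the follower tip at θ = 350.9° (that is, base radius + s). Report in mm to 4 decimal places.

seg 1 [0°–45.7°] uniform, h=6: full span → s += 6 → s = 6.0000
seg 2 [45.7°–65.8°] simple-harmonic, h=-5: full span → s += -5 → s = 1.0000
seg 3 [65.8°–95.8°] dwell: s stays 1.0000
seg 4 [95.8°–138°] cycloidal, h=13: full span → s += 13 → s = 14.0000
seg 5 [138°–266.1°] uniform, h=11: full span → s += 11 → s = 25.0000
seg 6 [266.1°–360°] uniform, h=12: θ=350.9° here. β=84.8, B=93.9. 12·84.8/93.9 = 10.8371 → s = 35.8371
radial distance = base radius + s = 30 + 35.8371 = 65.8371

65.8371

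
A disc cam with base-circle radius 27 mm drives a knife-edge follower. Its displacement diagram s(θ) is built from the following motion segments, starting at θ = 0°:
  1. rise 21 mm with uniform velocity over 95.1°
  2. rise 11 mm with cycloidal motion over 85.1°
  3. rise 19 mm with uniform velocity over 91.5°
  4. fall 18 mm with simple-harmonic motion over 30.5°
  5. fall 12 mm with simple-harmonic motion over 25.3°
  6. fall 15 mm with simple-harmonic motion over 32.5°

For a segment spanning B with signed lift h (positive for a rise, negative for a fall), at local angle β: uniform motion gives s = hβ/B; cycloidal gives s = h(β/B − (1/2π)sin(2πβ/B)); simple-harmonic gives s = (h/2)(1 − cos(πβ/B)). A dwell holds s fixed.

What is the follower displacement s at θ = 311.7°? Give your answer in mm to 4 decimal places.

seg 1 [0°–95.1°] uniform, h=21: full span → s += 21 → s = 21.0000
seg 2 [95.1°–180.2°] cycloidal, h=11: full span → s += 11 → s = 32.0000
seg 3 [180.2°–271.7°] uniform, h=19: full span → s += 19 → s = 51.0000
seg 4 [271.7°–302.2°] simple-harmonic, h=-18: full span → s += -18 → s = 33.0000
seg 5 [302.2°–327.5°] simple-harmonic, h=-12: θ=311.7° here. β=9.5, B=25.3. -12/2·(1 − cos(π·0.3755)) = -3.7125 → s = 29.2875

29.2875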